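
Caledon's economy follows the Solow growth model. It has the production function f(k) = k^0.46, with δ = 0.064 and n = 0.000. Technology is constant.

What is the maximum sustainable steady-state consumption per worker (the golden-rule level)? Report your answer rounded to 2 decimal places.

At the golden rule, f'(k) = n + δ, so α·k^(α−1) = n + δ and k_gold = (α/(n + δ))^(1/(1−α)).
k_gold = (0.46/0.064)^(1/0.54) = 7.1875^1.8519 ≈ 38.5742
c_gold = f(k_gold) − (n + δ)·k_gold = 5.3666 − 0.064×38.5742 ≈ 2.8979

c_gold ≈ 2.90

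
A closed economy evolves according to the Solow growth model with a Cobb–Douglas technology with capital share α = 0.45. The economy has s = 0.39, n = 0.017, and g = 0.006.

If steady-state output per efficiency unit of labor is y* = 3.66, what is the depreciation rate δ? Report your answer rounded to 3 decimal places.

δ ≈ 0.057

Steady state requires s·f(k) = (n + g + δ)·k, i.e. s·k^α = (n + g + δ)·k.
Since y* = [s/(n + g + δ)]^(α/(1−α)), we have s/(n + g + δ) = (y*)^((1−α)/α) = 3.66^1.2222 = 4.8830.
Therefore n + g + δ = s / 4.8830 = 0.39 / 4.8830 = 0.0799, so δ = 0.0799 − 0.023 = 0.0569.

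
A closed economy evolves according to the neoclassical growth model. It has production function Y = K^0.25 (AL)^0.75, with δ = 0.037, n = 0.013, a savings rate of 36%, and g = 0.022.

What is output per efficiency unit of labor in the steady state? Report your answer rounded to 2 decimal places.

y* ≈ 1.71

Steady state requires s·f(k) = (n + g + δ)·k, i.e. s·k^α = (n + g + δ)·k.
Rearranging, k^(1−α) = s / (n + g + δ).
k^0.75 = 0.36 / (0.013 + 0.022 + 0.037) = 0.36 / 0.072 = 5.0000
k* = 5.0000^(1/0.75) ≈ 8.5499
y* = (k*)^α = 8.5499^0.25 ≈ 1.7100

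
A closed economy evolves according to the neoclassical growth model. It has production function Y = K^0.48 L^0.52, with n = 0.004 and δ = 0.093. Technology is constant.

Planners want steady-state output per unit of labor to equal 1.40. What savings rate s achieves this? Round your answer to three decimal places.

s ≈ 0.140

Steady state requires s·f(k) = (n + δ)·k, i.e. s·k^α = (n + δ)·k.
Since y* = [s/(n + δ)]^(α/(1−α)), we have s/(n + δ) = (y*)^((1−α)/α) = 1.40^1.0833 = 1.4398.
Therefore s = 1.4398 × (n + δ) = 1.4398 × 0.097 = 0.1397.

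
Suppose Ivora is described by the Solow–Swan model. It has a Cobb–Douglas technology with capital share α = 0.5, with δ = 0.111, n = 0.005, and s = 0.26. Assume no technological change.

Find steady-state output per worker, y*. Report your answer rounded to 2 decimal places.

y* = 2.24

In steady state, investment equals break-even investment: s·k^α = (n + δ)·k.
Dividing both sides by k: k^(1−α) = s / (n + δ).
k^0.5 = 0.26 / (0.005 + 0.111) = 0.26 / 0.116 = 2.2414
k* = 2.2414^(1/0.5) ≈ 5.0239
y* = (k*)^α = 5.0239^0.5 ≈ 2.2414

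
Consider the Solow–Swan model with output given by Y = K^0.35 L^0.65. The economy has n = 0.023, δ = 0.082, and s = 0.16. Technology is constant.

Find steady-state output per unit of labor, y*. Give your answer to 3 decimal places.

At the steady state, Δk = 0, so s·k^α = (n + δ)·k.
Dividing both sides by k: k^(1−α) = s / (n + δ).
k^0.65 = 0.16 / (0.023 + 0.082) = 0.16 / 0.105 = 1.5238
k* = 1.5238^(1/0.65) ≈ 1.9117
y* = (k*)^α = 1.9117^0.35 ≈ 1.2546

y* ≈ 1.255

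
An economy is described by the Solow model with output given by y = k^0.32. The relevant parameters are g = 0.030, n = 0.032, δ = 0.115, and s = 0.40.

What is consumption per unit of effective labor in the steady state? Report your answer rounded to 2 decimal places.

In steady state, investment equals break-even investment: s·k^α = (n + g + δ)·k.
Rearranging, k^(1−α) = s / (n + g + δ).
k^0.68 = 0.40 / (0.032 + 0.030 + 0.115) = 0.40 / 0.177 = 2.2599
k* = 2.2599^(1/0.68) ≈ 3.3168
y* = (k*)^α = 3.3168^0.32 ≈ 1.4677
c* = (1 − s)·y* = (1 − 0.40) × 1.4677 ≈ 0.8806

c* = 0.88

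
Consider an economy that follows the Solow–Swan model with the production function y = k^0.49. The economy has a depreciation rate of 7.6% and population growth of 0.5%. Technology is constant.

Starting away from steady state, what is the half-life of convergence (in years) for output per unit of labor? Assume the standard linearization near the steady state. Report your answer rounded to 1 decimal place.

Near the steady state the convergence rate is λ = (1 − α)(n + δ).
λ = (1 − 0.49) × 0.081 = 0.51 × 0.081 = 0.04131
Half-life = ln 2 / λ = 0.6931 / 0.04131 ≈ 16.78 years

half-life ≈ 16.8 years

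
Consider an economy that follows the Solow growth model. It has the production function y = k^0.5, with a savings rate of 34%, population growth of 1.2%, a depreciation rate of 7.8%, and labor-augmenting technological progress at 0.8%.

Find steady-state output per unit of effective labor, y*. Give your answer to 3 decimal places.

y* ≈ 3.469

In steady state, investment equals break-even investment: s·k^α = (n + g + δ)·k.
Dividing both sides by k: k^(1−α) = s / (n + g + δ).
k^0.5 = 0.34 / (0.012 + 0.008 + 0.078) = 0.34 / 0.098 = 3.4694
k* = 3.4694^(1/0.5) ≈ 12.0367
y* = (k*)^α = 12.0367^0.5 ≈ 3.4694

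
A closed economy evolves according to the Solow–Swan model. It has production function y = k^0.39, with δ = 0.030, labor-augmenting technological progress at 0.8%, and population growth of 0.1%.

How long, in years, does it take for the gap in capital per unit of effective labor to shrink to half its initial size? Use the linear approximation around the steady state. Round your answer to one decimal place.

t_½ ≈ 29.1 years

Near the steady state the convergence rate is λ = (1 − α)(n + g + δ).
λ = (1 − 0.39) × 0.039 = 0.61 × 0.039 = 0.02379
Half-life = ln 2 / λ = 0.6931 / 0.02379 ≈ 29.13 years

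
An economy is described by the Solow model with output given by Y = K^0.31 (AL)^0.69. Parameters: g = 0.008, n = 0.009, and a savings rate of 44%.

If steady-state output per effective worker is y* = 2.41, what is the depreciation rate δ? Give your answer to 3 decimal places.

Steady state requires s·f(k) = (n + g + δ)·k, i.e. s·k^α = (n + g + δ)·k.
Since y* = [s/(n + g + δ)]^(α/(1−α)), we have s/(n + g + δ) = (y*)^((1−α)/α) = 2.41^2.2258 = 7.0842.
Therefore n + g + δ = s / 7.0842 = 0.44 / 7.0842 = 0.0621, so δ = 0.0621 − 0.017 = 0.0451.

δ ≈ 0.045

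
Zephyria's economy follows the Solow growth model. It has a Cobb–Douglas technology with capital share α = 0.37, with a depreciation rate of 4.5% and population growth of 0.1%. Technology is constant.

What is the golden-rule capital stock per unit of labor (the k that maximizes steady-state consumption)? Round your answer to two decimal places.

k_gold ≈ 27.37

The golden rule sets f'(k) = n + δ, i.e. α·k^(α−1) = n + δ.
So k^(1−α) = α / (n + δ) = 0.37 / 0.046 = 8.0435.
k_gold = 8.0435^(1/0.63) ≈ 27.3662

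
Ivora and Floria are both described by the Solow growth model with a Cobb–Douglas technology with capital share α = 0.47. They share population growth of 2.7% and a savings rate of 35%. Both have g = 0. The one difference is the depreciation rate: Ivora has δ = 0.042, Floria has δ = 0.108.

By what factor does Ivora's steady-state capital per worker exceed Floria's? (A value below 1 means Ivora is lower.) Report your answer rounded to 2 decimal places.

ratio ≈ 3.55

Steady-state k* = [s/(n + δ)]^(1/(1−α)), so the ratio is [ (s_I/(n + δ)_I) / (s_F/(n + δ)_F) ]^1.8868.
s_I/(n + δ)_I = 0.35/0.069 = 5.0725; s_F/(n + δ)_F = 0.35/0.135 = 2.5926.
Ratio = (5.0725/2.5926)^1.8868 = 1.9565^1.8868 ≈ 3.5478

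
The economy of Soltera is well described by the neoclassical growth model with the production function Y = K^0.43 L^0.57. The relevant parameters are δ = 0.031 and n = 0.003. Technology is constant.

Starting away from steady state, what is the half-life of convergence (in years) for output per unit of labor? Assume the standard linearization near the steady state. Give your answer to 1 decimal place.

t_½ ≈ 35.8 years

Near the steady state the convergence rate is λ = (1 − α)(n + δ).
λ = (1 − 0.43) × 0.034 = 0.57 × 0.034 = 0.01938
Half-life = ln 2 / λ = 0.6931 / 0.01938 ≈ 35.76 years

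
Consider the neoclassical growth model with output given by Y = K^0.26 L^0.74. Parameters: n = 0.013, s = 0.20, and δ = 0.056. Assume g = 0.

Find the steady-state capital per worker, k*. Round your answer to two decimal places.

At the steady state, Δk = 0, so s·k^α = (n + δ)·k.
Rearranging, k^(1−α) = s / (n + δ).
k^0.74 = 0.20 / (0.013 + 0.056) = 0.20 / 0.069 = 2.8986
k* = 2.8986^(1/0.74) ≈ 4.2129

k* = 4.21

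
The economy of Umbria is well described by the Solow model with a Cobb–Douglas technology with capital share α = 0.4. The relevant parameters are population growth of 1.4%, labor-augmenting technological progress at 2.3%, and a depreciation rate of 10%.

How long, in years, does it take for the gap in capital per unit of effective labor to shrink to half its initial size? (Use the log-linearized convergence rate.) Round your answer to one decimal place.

Near the steady state the convergence rate is λ = (1 − α)(n + g + δ).
λ = (1 − 0.4) × 0.137 = 0.6 × 0.137 = 0.0822
Half-life = ln 2 / λ = 0.6931 / 0.0822 ≈ 8.43 years

half-life ≈ 8.4 years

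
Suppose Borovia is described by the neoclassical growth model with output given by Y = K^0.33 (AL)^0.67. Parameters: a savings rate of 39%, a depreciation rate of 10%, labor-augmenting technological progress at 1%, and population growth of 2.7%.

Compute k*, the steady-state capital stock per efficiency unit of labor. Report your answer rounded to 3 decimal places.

Steady state requires s·f(k) = (n + g + δ)·k, i.e. s·k^α = (n + g + δ)·k.
Rearranging, k^(1−α) = s / (n + g + δ).
k^0.67 = 0.39 / (0.027 + 0.010 + 0.100) = 0.39 / 0.137 = 2.8467
k* = 2.8467^(1/0.67) ≈ 4.7656

k* = 4.766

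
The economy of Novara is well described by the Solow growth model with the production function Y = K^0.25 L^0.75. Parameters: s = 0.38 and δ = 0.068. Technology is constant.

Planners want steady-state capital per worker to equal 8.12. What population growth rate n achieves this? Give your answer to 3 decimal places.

In steady state, investment equals break-even investment: s·k^α = (n + δ)·k.
So s / (n + δ) = (k*)^(1−α) = 8.12^0.75 = 4.8102.
Therefore n + δ = s / 4.8102 = 0.38 / 4.8102 = 0.0790, so n = 0.0790 − 0.068 = 0.0110.

n ≈ 0.011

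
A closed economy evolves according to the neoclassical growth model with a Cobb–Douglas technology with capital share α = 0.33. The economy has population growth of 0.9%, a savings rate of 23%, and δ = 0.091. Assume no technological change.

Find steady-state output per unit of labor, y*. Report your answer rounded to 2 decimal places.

y* ≈ 1.51

Steady state requires s·f(k) = (n + δ)·k, i.e. s·k^α = (n + δ)·k.
Dividing both sides by k: k^(1−α) = s / (n + δ).
k^0.67 = 0.23 / (0.009 + 0.091) = 0.23 / 0.100 = 2.3000
k* = 2.3000^(1/0.67) ≈ 3.4665
y* = (k*)^α = 3.4665^0.33 ≈ 1.5072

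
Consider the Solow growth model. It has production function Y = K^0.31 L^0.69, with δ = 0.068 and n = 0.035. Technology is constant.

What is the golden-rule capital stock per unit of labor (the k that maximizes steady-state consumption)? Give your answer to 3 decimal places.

The golden rule sets f'(k) = n + δ, i.e. α·k^(α−1) = n + δ.
So k^(1−α) = α / (n + δ) = 0.31 / 0.103 = 3.0097.
k_gold = 3.0097^(1/0.69) ≈ 4.9376

k_gold ≈ 4.938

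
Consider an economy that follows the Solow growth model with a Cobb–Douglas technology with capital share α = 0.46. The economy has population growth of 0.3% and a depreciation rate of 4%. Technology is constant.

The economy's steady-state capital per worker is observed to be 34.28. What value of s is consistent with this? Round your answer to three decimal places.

Steady state requires s·f(k) = (n + δ)·k, i.e. s·k^α = (n + δ)·k.
So s / (n + δ) = (k*)^(1−α) = 34.28^0.54 = 6.7441.
Therefore s = 6.7441 × (n + δ) = 6.7441 × 0.043 = 0.2900.

s ≈ 0.290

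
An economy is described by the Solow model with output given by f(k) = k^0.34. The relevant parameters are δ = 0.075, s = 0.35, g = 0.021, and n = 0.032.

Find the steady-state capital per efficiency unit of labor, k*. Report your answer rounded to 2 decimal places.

k* ≈ 4.59

Steady state requires s·f(k) = (n + g + δ)·k, i.e. s·k^α = (n + g + δ)·k.
Rearranging, k^(1−α) = s / (n + g + δ).
k^0.66 = 0.35 / (0.032 + 0.021 + 0.075) = 0.35 / 0.128 = 2.7344
k* = 2.7344^(1/0.66) ≈ 4.5911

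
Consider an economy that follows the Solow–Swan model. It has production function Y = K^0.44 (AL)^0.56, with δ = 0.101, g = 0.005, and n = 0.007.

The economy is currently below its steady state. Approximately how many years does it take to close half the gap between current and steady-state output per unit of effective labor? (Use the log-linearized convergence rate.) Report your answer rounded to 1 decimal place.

Near the steady state the convergence rate is λ = (1 − α)(n + g + δ).
λ = (1 − 0.44) × 0.113 = 0.56 × 0.113 = 0.06328
Half-life = ln 2 / λ = 0.6931 / 0.06328 ≈ 10.95 years

t_½ ≈ 11.0 years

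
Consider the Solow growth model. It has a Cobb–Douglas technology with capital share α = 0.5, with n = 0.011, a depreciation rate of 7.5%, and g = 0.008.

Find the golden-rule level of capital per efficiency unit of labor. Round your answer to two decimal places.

The golden rule sets f'(k) = n + g + δ, i.e. α·k^(α−1) = n + g + δ.
So k^(1−α) = α / (n + g + δ) = 0.5 / 0.094 = 5.3191.
k_gold = 5.3191^(1/0.5) ≈ 28.2928

k_gold ≈ 28.29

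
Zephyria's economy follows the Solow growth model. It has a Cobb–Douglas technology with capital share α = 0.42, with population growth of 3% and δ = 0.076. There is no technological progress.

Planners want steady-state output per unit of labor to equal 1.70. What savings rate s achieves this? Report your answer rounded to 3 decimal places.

s ≈ 0.221

At the steady state, Δk = 0, so s·k^α = (n + δ)·k.
Since y* = [s/(n + δ)]^(α/(1−α)), we have s/(n + δ) = (y*)^((1−α)/α) = 1.70^1.381 = 2.0809.
Therefore s = 2.0809 × (n + δ) = 2.0809 × 0.106 = 0.2206.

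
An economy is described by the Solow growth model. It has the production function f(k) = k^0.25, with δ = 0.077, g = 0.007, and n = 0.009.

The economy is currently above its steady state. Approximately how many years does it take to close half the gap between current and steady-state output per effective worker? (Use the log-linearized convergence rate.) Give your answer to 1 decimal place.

Near the steady state the convergence rate is λ = (1 − α)(n + g + δ).
λ = (1 − 0.25) × 0.093 = 0.75 × 0.093 = 0.06975
Half-life = ln 2 / λ = 0.6931 / 0.06975 ≈ 9.94 years

half-life ≈ 9.9 years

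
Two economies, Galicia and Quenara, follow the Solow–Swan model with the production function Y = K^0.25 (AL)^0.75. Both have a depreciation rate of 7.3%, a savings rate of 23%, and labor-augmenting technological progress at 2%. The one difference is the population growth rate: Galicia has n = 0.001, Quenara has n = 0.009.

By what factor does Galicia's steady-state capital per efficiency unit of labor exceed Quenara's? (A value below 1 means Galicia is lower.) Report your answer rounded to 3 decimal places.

ratio ≈ 1.115

Steady-state k* = [s/(n + g + δ)]^(1/(1−α)), so the ratio is [ (s_G/(n + g + δ)_G) / (s_Q/(n + g + δ)_Q) ]^1.3333.
s_G/(n + g + δ)_G = 0.23/0.094 = 2.4468; s_Q/(n + g + δ)_Q = 0.23/0.102 = 2.2549.
Ratio = (2.4468/2.2549)^1.3333 = 1.0851^1.3333 ≈ 1.1150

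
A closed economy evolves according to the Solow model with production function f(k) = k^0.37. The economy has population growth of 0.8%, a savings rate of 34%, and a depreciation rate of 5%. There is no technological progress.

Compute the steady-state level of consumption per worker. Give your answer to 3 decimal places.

Steady state requires s·f(k) = (n + δ)·k, i.e. s·k^α = (n + δ)·k.
Dividing both sides by k: k^(1−α) = s / (n + δ).
k^0.63 = 0.34 / (0.008 + 0.050) = 0.34 / 0.058 = 5.8621
k* = 5.8621^(1/0.63) ≈ 16.5627
y* = (k*)^α = 16.5627^0.37 ≈ 2.8254
c* = (1 − s)·y* = (1 − 0.34) × 2.8254 ≈ 1.8648

c* ≈ 1.865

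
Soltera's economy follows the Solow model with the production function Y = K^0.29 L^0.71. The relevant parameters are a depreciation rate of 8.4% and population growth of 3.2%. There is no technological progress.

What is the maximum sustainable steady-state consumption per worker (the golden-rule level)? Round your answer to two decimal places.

c_gold ≈ 1.03

At the golden rule, f'(k) = n + δ, so α·k^(α−1) = n + δ and k_gold = (α/(n + δ))^(1/(1−α)).
k_gold = (0.29/0.116)^(1/0.71) = 2.5000^1.4085 ≈ 3.6350
c_gold = f(k_gold) − (n + δ)·k_gold = 1.4539 − 0.116×3.6350 ≈ 1.0322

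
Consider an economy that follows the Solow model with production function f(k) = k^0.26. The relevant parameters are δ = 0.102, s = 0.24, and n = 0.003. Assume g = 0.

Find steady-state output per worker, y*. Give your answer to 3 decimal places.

y* = 1.337

At the steady state, Δk = 0, so s·k^α = (n + δ)·k.
Rearranging, k^(1−α) = s / (n + δ).
k^0.74 = 0.24 / (0.003 + 0.102) = 0.24 / 0.105 = 2.2857
k* = 2.2857^(1/0.74) ≈ 3.0561
y* = (k*)^α = 3.0561^0.26 ≈ 1.3370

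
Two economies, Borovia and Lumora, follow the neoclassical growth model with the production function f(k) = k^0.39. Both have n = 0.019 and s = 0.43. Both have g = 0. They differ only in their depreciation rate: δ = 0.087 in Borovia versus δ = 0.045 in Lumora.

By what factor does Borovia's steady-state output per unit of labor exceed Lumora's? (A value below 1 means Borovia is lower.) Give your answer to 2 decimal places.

Steady-state y* = [s/(n + δ)]^(α/(1−α)), so the ratio is [ (s_B/(n + δ)_B) / (s_L/(n + δ)_L) ]^0.6393.
s_B/(n + δ)_B = 0.43/0.106 = 4.0566; s_L/(n + δ)_L = 0.43/0.064 = 6.7188.
Ratio = (4.0566/6.7188)^0.6393 = 0.6038^0.6393 ≈ 0.7243

ratio ≈ 0.72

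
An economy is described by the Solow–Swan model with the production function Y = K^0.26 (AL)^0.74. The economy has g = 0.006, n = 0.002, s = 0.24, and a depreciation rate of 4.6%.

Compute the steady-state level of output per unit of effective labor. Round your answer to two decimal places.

In steady state, investment equals break-even investment: s·k^α = (n + g + δ)·k.
Dividing both sides by k: k^(1−α) = s / (n + g + δ).
k^0.74 = 0.24 / (0.002 + 0.006 + 0.046) = 0.24 / 0.054 = 4.4444
k* = 4.4444^(1/0.74) ≈ 7.5063
y* = (k*)^α = 7.5063^0.26 ≈ 1.6889

y* ≈ 1.69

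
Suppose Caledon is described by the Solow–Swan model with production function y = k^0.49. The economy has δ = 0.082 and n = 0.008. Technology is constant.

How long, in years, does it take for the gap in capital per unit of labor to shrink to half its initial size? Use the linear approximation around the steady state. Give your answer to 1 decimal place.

Near the steady state the convergence rate is λ = (1 − α)(n + δ).
λ = (1 − 0.49) × 0.090 = 0.51 × 0.090 = 0.0459
Half-life = ln 2 / λ = 0.6931 / 0.0459 ≈ 15.10 years

half-life ≈ 15.1 years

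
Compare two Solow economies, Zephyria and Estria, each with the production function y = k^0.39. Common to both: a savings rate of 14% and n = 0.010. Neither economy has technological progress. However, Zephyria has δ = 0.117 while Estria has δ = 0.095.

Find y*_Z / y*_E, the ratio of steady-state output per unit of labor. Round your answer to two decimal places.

Steady-state y* = [s/(n + δ)]^(α/(1−α)), so the ratio is [ (s_Z/(n + δ)_Z) / (s_E/(n + δ)_E) ]^0.6393.
s_Z/(n + δ)_Z = 0.14/0.127 = 1.1024; s_E/(n + δ)_E = 0.14/0.105 = 1.3333.
Ratio = (1.1024/1.3333)^0.6393 = 0.8268^0.6393 ≈ 0.8855

y*_Z / y*_E ≈ 0.89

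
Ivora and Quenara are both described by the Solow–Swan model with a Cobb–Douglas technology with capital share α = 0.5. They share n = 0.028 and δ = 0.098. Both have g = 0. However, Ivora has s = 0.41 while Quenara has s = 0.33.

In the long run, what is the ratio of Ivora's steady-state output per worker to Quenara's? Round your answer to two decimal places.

Steady-state y* = [s/(n + δ)]^(α/(1−α)), so the ratio is [ (s_I/(n + δ)_I) / (s_Q/(n + δ)_Q) ]^1.
s_I/(n + δ)_I = 0.41/0.126 = 3.2540; s_Q/(n + δ)_Q = 0.33/0.126 = 2.6190.
Ratio = (3.2540/2.6190)^1 = 1.2425^1 ≈ 1.2425

ratio ≈ 1.24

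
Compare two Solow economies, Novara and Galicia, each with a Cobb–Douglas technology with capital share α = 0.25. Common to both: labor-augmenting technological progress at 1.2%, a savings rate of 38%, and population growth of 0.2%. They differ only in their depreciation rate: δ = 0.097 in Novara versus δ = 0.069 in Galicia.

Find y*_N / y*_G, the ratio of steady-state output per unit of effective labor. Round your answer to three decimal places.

y*_N / y*_G ≈ 0.908

Steady-state y* = [s/(n + g + δ)]^(α/(1−α)), so the ratio is [ (s_N/(n + g + δ)_N) / (s_G/(n + g + δ)_G) ]^0.3333.
s_N/(n + g + δ)_N = 0.38/0.111 = 3.4234; s_G/(n + g + δ)_G = 0.38/0.083 = 4.5783.
Ratio = (3.4234/4.5783)^0.3333 = 0.7477^0.3333 ≈ 0.9076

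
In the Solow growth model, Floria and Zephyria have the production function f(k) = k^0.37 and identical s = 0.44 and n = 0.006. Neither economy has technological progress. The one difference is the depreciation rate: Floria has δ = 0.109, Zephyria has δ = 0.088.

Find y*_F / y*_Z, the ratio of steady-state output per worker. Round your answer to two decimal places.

Steady-state y* = [s/(n + δ)]^(α/(1−α)), so the ratio is [ (s_F/(n + δ)_F) / (s_Z/(n + δ)_Z) ]^0.5873.
s_F/(n + δ)_F = 0.44/0.115 = 3.8261; s_Z/(n + δ)_Z = 0.44/0.094 = 4.6809.
Ratio = (3.8261/4.6809)^0.5873 = 0.8174^0.5873 ≈ 0.8883

ratio ≈ 0.89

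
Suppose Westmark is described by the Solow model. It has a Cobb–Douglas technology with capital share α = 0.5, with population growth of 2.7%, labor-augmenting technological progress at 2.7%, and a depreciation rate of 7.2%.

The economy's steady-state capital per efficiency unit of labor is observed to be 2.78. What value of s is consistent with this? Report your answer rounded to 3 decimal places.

At the steady state, Δk = 0, so s·k^α = (n + g + δ)·k.
So s / (n + g + δ) = (k*)^(1−α) = 2.78^0.5 = 1.6673.
Therefore s = 1.6673 × (n + g + δ) = 1.6673 × 0.126 = 0.2101.

s ≈ 0.210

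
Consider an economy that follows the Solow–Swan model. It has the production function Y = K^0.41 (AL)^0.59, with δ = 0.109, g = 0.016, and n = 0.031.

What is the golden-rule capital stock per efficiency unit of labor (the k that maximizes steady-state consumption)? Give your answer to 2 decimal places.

k_gold ≈ 5.14

The golden rule sets f'(k) = n + g + δ, i.e. α·k^(α−1) = n + g + δ.
So k^(1−α) = α / (n + g + δ) = 0.41 / 0.156 = 2.6282.
k_gold = 2.6282^(1/0.59) ≈ 5.1438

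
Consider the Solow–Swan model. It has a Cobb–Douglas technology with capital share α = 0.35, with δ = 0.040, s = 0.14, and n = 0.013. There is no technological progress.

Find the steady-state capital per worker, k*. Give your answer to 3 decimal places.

Steady state requires s·f(k) = (n + δ)·k, i.e. s·k^α = (n + δ)·k.
Dividing both sides by k: k^(1−α) = s / (n + δ).
k^0.65 = 0.14 / (0.013 + 0.040) = 0.14 / 0.053 = 2.6415
k* = 2.6415^(1/0.65) ≈ 4.4566

k* ≈ 4.457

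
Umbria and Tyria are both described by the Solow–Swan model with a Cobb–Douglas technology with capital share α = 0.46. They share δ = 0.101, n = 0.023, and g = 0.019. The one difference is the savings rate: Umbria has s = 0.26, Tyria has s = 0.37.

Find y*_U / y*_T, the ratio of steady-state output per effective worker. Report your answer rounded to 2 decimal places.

Steady-state y* = [s/(n + g + δ)]^(α/(1−α)), so the ratio is [ (s_U/(n + g + δ)_U) / (s_T/(n + g + δ)_T) ]^0.8519.
s_U/(n + g + δ)_U = 0.26/0.143 = 1.8182; s_T/(n + g + δ)_T = 0.37/0.143 = 2.5874.
Ratio = (1.8182/2.5874)^0.8519 = 0.7027^0.8519 ≈ 0.7404

y*_U / y*_T ≈ 0.74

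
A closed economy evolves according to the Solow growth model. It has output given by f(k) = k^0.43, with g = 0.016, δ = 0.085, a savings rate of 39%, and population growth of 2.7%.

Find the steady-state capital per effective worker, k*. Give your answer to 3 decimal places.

Steady state requires s·f(k) = (n + g + δ)·k, i.e. s·k^α = (n + g + δ)·k.
Rearranging, k^(1−α) = s / (n + g + δ).
k^0.57 = 0.39 / (0.027 + 0.016 + 0.085) = 0.39 / 0.128 = 3.0469
k* = 3.0469^(1/0.57) ≈ 7.0611

k* = 7.061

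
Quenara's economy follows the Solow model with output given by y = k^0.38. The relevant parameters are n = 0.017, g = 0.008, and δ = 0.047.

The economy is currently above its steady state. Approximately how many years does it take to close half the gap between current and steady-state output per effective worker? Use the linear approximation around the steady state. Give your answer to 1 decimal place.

Near the steady state the convergence rate is λ = (1 − α)(n + g + δ).
λ = (1 − 0.38) × 0.072 = 0.62 × 0.072 = 0.04464
Half-life = ln 2 / λ = 0.6931 / 0.04464 ≈ 15.53 years

about 15.5 years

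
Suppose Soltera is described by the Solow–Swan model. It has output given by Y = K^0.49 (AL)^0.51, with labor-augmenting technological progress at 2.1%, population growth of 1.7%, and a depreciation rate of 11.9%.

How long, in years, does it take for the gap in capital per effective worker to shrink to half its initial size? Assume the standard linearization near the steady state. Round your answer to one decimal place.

Near the steady state the convergence rate is λ = (1 − α)(n + g + δ).
λ = (1 − 0.49) × 0.157 = 0.51 × 0.157 = 0.08007
Half-life = ln 2 / λ = 0.6931 / 0.08007 ≈ 8.66 years

half-life ≈ 8.7 years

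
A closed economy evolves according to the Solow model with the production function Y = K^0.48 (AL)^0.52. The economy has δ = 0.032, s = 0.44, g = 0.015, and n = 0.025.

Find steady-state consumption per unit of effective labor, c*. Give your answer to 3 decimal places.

At the steady state, Δk = 0, so s·k^α = (n + g + δ)·k.
Rearranging, k^(1−α) = s / (n + g + δ).
k^0.52 = 0.44 / (0.025 + 0.015 + 0.032) = 0.44 / 0.072 = 6.1111
k* = 6.1111^(1/0.52) ≈ 32.4914
y* = (k*)^α = 32.4914^0.48 ≈ 5.3168
c* = (1 − s)·y* = (1 − 0.44) × 5.3168 ≈ 2.9774

c* ≈ 2.977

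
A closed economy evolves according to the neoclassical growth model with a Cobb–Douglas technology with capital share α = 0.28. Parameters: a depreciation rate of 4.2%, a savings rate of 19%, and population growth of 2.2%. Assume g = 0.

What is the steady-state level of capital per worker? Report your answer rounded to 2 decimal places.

k* ≈ 4.53

In steady state, investment equals break-even investment: s·k^α = (n + δ)·k.
Dividing both sides by k: k^(1−α) = s / (n + δ).
k^0.72 = 0.19 / (0.022 + 0.042) = 0.19 / 0.064 = 2.9688
k* = 2.9688^(1/0.72) ≈ 4.5328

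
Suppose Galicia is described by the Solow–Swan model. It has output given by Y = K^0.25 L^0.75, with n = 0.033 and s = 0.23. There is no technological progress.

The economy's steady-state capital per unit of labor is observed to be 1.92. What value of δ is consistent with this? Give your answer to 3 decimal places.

Steady state requires s·f(k) = (n + δ)·k, i.e. s·k^α = (n + δ)·k.
So s / (n + δ) = (k*)^(1−α) = 1.92^0.75 = 1.6311.
Therefore n + δ = s / 1.6311 = 0.23 / 1.6311 = 0.1410, so δ = 0.1410 − 0.033 = 0.1080.

δ ≈ 0.108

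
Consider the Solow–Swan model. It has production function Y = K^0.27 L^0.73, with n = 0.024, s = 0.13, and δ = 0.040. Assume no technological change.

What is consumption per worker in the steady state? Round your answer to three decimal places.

c* = 1.131

In steady state, investment equals break-even investment: s·k^α = (n + δ)·k.
Rearranging, k^(1−α) = s / (n + δ).
k^0.73 = 0.13 / (0.024 + 0.040) = 0.13 / 0.064 = 2.0313
k* = 2.0313^(1/0.73) ≈ 2.6400
y* = (k*)^α = 2.6400^0.27 ≈ 1.2997
c* = (1 − s)·y* = (1 − 0.13) × 1.2997 ≈ 1.1307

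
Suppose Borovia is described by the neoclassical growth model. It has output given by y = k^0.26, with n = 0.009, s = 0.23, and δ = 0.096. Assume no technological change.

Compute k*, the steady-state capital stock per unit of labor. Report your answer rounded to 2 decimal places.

Steady state requires s·f(k) = (n + δ)·k, i.e. s·k^α = (n + δ)·k.
Rearranging, k^(1−α) = s / (n + δ).
k^0.74 = 0.23 / (0.009 + 0.096) = 0.23 / 0.105 = 2.1905
k* = 2.1905^(1/0.74) ≈ 2.8853

k* = 2.89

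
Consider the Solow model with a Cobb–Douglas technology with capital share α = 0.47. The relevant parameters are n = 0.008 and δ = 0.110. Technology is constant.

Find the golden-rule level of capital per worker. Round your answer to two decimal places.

The golden rule sets f'(k) = n + δ, i.e. α·k^(α−1) = n + δ.
So k^(1−α) = α / (n + δ) = 0.47 / 0.118 = 3.9831.
k_gold = 3.9831^(1/0.53) ≈ 13.5673

k_gold ≈ 13.57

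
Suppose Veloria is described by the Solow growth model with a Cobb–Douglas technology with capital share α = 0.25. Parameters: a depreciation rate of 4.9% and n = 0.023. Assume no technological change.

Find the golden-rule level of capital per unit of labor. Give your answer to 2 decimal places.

k_gold ≈ 5.26

The golden rule sets f'(k) = n + δ, i.e. α·k^(α−1) = n + δ.
So k^(1−α) = α / (n + δ) = 0.25 / 0.072 = 3.4722.
k_gold = 3.4722^(1/0.75) ≈ 5.2578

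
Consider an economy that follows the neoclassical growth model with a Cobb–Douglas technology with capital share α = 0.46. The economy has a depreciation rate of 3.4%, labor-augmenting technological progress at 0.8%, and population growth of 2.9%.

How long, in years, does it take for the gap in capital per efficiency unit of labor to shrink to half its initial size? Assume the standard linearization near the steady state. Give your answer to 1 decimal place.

half-life ≈ 18.1 years

Near the steady state the convergence rate is λ = (1 − α)(n + g + δ).
λ = (1 − 0.46) × 0.071 = 0.54 × 0.071 = 0.03834
Half-life = ln 2 / λ = 0.6931 / 0.03834 ≈ 18.08 years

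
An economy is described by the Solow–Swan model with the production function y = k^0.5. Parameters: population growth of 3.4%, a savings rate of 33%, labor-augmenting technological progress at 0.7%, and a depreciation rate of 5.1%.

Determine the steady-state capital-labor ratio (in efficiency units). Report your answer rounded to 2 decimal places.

At the steady state, Δk = 0, so s·k^α = (n + g + δ)·k.
Dividing both sides by k: k^(1−α) = s / (n + g + δ).
k^0.5 = 0.33 / (0.034 + 0.007 + 0.051) = 0.33 / 0.092 = 3.5870
k* = 3.5870^(1/0.5) ≈ 12.8666

k* ≈ 12.87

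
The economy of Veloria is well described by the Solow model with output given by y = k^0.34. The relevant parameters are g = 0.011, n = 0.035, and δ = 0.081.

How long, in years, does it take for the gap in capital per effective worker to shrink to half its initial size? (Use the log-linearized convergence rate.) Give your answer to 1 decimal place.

half-life ≈ 8.3 years

Near the steady state the convergence rate is λ = (1 − α)(n + g + δ).
λ = (1 − 0.34) × 0.127 = 0.66 × 0.127 = 0.08382
Half-life = ln 2 / λ = 0.6931 / 0.08382 ≈ 8.27 years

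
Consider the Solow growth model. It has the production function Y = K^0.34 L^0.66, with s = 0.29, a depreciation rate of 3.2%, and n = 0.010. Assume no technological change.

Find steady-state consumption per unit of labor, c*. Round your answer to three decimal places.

c* = 1.921

In steady state, investment equals break-even investment: s·k^α = (n + δ)·k.
Dividing both sides by k: k^(1−α) = s / (n + δ).
k^0.66 = 0.29 / (0.010 + 0.032) = 0.29 / 0.042 = 6.9048
k* = 6.9048^(1/0.66) ≈ 18.6828
y* = (k*)^α = 18.6828^0.34 ≈ 2.7058
c* = (1 − s)·y* = (1 − 0.29) × 2.7058 ≈ 1.9211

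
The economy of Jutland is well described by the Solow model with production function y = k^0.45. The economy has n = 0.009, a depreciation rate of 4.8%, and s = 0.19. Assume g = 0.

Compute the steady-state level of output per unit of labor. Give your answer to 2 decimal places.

y* ≈ 2.68

In steady state, investment equals break-even investment: s·k^α = (n + δ)·k.
Dividing both sides by k: k^(1−α) = s / (n + δ).
k^0.55 = 0.19 / (0.009 + 0.048) = 0.19 / 0.057 = 3.3333
k* = 3.3333^(1/0.55) ≈ 8.9265
y* = (k*)^α = 8.9265^0.45 ≈ 2.6780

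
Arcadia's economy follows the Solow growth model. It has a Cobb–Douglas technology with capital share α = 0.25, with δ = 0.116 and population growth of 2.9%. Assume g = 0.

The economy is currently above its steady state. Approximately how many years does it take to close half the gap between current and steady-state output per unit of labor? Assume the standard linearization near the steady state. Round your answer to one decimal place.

Near the steady state the convergence rate is λ = (1 − α)(n + δ).
λ = (1 − 0.25) × 0.145 = 0.75 × 0.145 = 0.10875
Half-life = ln 2 / λ = 0.6931 / 0.10875 ≈ 6.37 years

half-life ≈ 6.4 years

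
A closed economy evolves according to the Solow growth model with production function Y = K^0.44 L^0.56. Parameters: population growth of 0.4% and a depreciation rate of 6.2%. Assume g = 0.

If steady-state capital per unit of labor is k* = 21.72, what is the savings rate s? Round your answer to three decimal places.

s ≈ 0.370

At the steady state, Δk = 0, so s·k^α = (n + δ)·k.
So s / (n + δ) = (k*)^(1−α) = 21.72^0.56 = 5.6059.
Therefore s = 5.6059 × (n + δ) = 5.6059 × 0.066 = 0.3700.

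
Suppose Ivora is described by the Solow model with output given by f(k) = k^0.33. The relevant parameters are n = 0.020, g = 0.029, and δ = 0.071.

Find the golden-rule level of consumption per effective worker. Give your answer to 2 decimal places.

c_gold ≈ 1.10

At the golden rule, f'(k) = n + g + δ, so α·k^(α−1) = n + g + δ and k_gold = (α/(n + g + δ))^(1/(1−α)).
k_gold = (0.33/0.120)^(1/0.67) = 2.7500^1.4925 ≈ 4.5259
c_gold = f(k_gold) − (n + g + δ)·k_gold = 1.6458 − 0.120×4.5259 ≈ 1.1027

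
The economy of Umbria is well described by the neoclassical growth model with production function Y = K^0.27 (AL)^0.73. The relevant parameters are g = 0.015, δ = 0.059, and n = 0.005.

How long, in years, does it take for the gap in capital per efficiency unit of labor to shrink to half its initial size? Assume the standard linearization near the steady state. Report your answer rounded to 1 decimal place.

Near the steady state the convergence rate is λ = (1 − α)(n + g + δ).
λ = (1 − 0.27) × 0.079 = 0.73 × 0.079 = 0.05767
Half-life = ln 2 / λ = 0.6931 / 0.05767 ≈ 12.02 years

t_½ ≈ 12.0 years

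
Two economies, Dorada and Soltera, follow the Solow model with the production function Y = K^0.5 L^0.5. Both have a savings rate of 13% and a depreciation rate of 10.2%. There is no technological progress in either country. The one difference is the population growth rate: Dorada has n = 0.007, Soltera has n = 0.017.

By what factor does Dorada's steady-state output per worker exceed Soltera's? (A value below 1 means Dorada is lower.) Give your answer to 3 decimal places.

Steady-state y* = [s/(n + δ)]^(α/(1−α)), so the ratio is [ (s_D/(n + δ)_D) / (s_S/(n + δ)_S) ]^1.
s_D/(n + δ)_D = 0.13/0.109 = 1.1927; s_S/(n + δ)_S = 0.13/0.119 = 1.0924.
Ratio = (1.1927/1.0924)^1 = 1.0918^1 ≈ 1.0918

y*_D / y*_S ≈ 1.092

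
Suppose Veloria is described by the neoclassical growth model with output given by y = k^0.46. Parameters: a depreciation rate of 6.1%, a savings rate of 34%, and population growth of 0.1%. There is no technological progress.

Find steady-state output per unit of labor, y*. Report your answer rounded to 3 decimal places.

y* = 4.262

At the steady state, Δk = 0, so s·k^α = (n + δ)·k.
Rearranging, k^(1−α) = s / (n + δ).
k^0.54 = 0.34 / (0.001 + 0.061) = 0.34 / 0.062 = 5.4839
k* = 5.4839^(1/0.54) ≈ 23.3714
y* = (k*)^α = 23.3714^0.46 ≈ 4.2618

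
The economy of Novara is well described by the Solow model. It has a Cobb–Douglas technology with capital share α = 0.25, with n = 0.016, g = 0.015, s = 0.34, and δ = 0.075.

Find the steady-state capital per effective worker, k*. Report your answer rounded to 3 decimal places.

k* = 4.730

Steady state requires s·f(k) = (n + g + δ)·k, i.e. s·k^α = (n + g + δ)·k.
Dividing both sides by k: k^(1−α) = s / (n + g + δ).
k^0.75 = 0.34 / (0.016 + 0.015 + 0.075) = 0.34 / 0.106 = 3.2075
k* = 3.2075^(1/0.75) ≈ 4.7303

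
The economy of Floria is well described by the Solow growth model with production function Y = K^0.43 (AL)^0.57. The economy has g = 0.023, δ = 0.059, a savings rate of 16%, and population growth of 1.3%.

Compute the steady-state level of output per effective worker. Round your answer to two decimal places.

At the steady state, Δk = 0, so s·k^α = (n + g + δ)·k.
Rearranging, k^(1−α) = s / (n + g + δ).
k^0.57 = 0.16 / (0.013 + 0.023 + 0.059) = 0.16 / 0.095 = 1.6842
k* = 1.6842^(1/0.57) ≈ 2.4956
y* = (k*)^α = 2.4956^0.43 ≈ 1.4818

y* ≈ 1.48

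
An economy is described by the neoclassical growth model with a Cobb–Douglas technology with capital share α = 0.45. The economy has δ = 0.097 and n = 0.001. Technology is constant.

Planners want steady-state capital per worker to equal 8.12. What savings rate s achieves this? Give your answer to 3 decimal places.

s ≈ 0.310

At the steady state, Δk = 0, so s·k^α = (n + δ)·k.
So s / (n + δ) = (k*)^(1−α) = 8.12^0.55 = 3.1641.
Therefore s = 3.1641 × (n + δ) = 3.1641 × 0.098 = 0.3101.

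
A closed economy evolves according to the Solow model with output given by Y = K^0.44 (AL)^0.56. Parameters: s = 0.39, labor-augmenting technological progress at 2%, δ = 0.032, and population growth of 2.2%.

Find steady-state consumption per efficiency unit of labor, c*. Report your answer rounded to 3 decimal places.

c* ≈ 2.252

In steady state, investment equals break-even investment: s·k^α = (n + g + δ)·k.
Dividing both sides by k: k^(1−α) = s / (n + g + δ).
k^0.56 = 0.39 / (0.022 + 0.020 + 0.032) = 0.39 / 0.074 = 5.2703
k* = 5.2703^(1/0.56) ≈ 19.4532
y* = (k*)^α = 19.4532^0.44 ≈ 3.6911
c* = (1 − s)·y* = (1 − 0.39) × 3.6911 ≈ 2.2516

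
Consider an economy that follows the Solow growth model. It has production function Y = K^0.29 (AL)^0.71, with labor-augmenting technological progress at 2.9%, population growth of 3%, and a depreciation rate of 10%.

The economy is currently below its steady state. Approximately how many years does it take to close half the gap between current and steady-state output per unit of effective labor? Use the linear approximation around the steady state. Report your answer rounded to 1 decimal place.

t_½ ≈ 6.1 years

Near the steady state the convergence rate is λ = (1 − α)(n + g + δ).
λ = (1 − 0.29) × 0.159 = 0.71 × 0.159 = 0.11289
Half-life = ln 2 / λ = 0.6931 / 0.11289 ≈ 6.14 years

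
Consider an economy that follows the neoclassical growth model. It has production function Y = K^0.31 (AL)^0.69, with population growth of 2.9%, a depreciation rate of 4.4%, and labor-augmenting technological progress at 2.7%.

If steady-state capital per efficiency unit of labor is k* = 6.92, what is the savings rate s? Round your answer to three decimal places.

s ≈ 0.380

Steady state requires s·f(k) = (n + g + δ)·k, i.e. s·k^α = (n + g + δ)·k.
So s / (n + g + δ) = (k*)^(1−α) = 6.92^0.69 = 3.7990.
Therefore s = 3.7990 × (n + g + δ) = 3.7990 × 0.100 = 0.3799.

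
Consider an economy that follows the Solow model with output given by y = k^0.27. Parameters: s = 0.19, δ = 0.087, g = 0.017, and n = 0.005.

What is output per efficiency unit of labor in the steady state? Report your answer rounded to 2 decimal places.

In steady state, investment equals break-even investment: s·k^α = (n + g + δ)·k.
Rearranging, k^(1−α) = s / (n + g + δ).
k^0.73 = 0.19 / (0.005 + 0.017 + 0.087) = 0.19 / 0.109 = 1.7431
k* = 1.7431^(1/0.73) ≈ 2.1408
y* = (k*)^α = 2.1408^0.27 ≈ 1.2282

y* = 1.23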